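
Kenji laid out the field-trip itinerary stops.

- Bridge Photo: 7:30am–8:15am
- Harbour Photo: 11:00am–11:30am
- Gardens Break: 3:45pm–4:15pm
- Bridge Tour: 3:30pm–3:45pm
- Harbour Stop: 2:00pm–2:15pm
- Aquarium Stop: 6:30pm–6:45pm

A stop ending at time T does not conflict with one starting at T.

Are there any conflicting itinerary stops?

Sorted by start: Bridge Photo, Harbour Photo, Harbour Stop, Bridge Tour, Gardens Break, Aquarium Stop.
Harbour Photo starts after Bridge Photo ends — done with Bridge Photo.
Harbour Stop starts after Harbour Photo ends — done with Harbour Photo.
Bridge Tour starts after Harbour Stop ends — done with Harbour Stop.
Gardens Break starts exactly when Bridge Tour ends (back-to-back, no overlap) — done with Bridge Tour.
Aquarium Stop starts after Gardens Break ends.
Every pair is clear; the schedule has no overlaps.

No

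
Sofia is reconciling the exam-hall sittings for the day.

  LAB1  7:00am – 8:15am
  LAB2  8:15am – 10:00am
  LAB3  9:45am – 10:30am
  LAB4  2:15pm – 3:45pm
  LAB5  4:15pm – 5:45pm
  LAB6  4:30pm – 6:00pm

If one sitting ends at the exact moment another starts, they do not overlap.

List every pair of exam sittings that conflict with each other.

LAB2 & LAB3, LAB5 & LAB6

Sorted by start: LAB1, LAB2, LAB3, LAB4, LAB5, LAB6.
LAB2 starts exactly when LAB1 ends (back-to-back, no overlap), so nothing later overlaps LAB1 either.
LAB3 starts before LAB2 ends → LAB2 and LAB3 overlap.
LAB4 starts after LAB2 ends, so nothing later overlaps LAB2 either.
LAB4 starts after LAB3 ends, so nothing later overlaps LAB3 either.
LAB5 starts after LAB4 ends, so nothing later overlaps LAB4 either.
LAB6 starts before LAB5 ends → LAB5 and LAB6 overlap.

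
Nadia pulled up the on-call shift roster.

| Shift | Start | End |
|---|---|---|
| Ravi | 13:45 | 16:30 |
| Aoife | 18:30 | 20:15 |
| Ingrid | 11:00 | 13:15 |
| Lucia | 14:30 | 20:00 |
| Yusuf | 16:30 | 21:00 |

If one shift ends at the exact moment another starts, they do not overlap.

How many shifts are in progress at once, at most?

3

Sort all start/end points and keep a running count:
11:00 start Ingrid → 1
13:15 end Ingrid → 0
13:45 start Ravi → 1
14:30 start Lucia → 2
16:30 end Ravi → 1
16:30 start Yusuf → 2
18:30 start Aoife → 3
20:00 end Lucia → 2
20:15 end Aoife → 1
21:00 end Yusuf → 0
Peak is 3, at 18:30 (Aoife, Lucia, Yusuf).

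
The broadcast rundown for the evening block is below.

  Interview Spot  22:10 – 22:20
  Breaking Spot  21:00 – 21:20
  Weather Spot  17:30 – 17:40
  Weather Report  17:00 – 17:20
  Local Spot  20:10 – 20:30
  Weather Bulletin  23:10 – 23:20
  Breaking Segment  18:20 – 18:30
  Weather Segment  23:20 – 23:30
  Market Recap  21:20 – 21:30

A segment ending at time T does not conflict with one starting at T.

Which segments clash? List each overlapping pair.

Sorted by start: Weather Report, Weather Spot, Breaking Segment, Local Spot, Breaking Spot, Market Recap, Interview Spot, Weather Bulletin, Weather Segment.
Weather Spot starts after Weather Report ends, so nothing later overlaps Weather Report either.
Breaking Segment starts after Weather Spot ends, so nothing later overlaps Weather Spot either.
Local Spot starts after Breaking Segment ends, so nothing later overlaps Breaking Segment either.
Breaking Spot starts after Local Spot ends, so nothing later overlaps Local Spot either.
Market Recap starts exactly when Breaking Spot ends (back-to-back, no overlap), so nothing later overlaps Breaking Spot either.
Interview Spot starts after Market Recap ends, so nothing later overlaps Market Recap either.
Weather Bulletin starts after Interview Spot ends, so nothing later overlaps Interview Spot either.
Weather Segment starts exactly when Weather Bulletin ends (back-to-back, no overlap).

no overlapping pairs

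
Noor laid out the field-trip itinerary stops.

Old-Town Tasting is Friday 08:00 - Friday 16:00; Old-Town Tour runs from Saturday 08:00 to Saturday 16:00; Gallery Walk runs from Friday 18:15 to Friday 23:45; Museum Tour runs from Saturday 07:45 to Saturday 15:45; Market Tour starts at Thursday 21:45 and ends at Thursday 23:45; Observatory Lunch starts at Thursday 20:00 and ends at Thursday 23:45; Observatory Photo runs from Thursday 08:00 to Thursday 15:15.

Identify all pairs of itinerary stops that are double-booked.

Sorted by start: Observatory Photo, Observatory Lunch, Market Tour, Old-Town Tasting, Gallery Walk, Museum Tour, Old-Town Tour.
Observatory Lunch starts after Observatory Photo ends; Observatory Photo is clear from here.
Market Tour starts before Observatory Lunch ends → Observatory Lunch and Market Tour overlap.
Old-Town Tasting starts after Observatory Lunch ends; Observatory Lunch is clear from here.
Old-Town Tasting starts after Market Tour ends; Market Tour is clear from here.
Gallery Walk starts after Old-Town Tasting ends; Old-Town Tasting is clear from here.
Museum Tour starts after Gallery Walk ends; Gallery Walk is clear from here.
Old-Town Tour starts before Museum Tour ends → Museum Tour and Old-Town Tour overlap.

Market Tour & Observatory Lunch, Museum Tour & Old-Town Tour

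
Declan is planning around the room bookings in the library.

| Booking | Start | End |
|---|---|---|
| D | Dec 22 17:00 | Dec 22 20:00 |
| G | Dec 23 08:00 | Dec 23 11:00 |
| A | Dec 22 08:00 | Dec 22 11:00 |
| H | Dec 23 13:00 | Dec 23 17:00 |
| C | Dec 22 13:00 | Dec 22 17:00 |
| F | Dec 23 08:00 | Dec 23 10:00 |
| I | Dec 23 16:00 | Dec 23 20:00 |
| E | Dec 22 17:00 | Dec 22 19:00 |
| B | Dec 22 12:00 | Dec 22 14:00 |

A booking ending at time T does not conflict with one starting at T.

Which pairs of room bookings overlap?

Sorted by start: A, B, C, D, E, F, G, H, I.
B starts after A ends — done with A.
C starts before B ends → B and C overlap.
D starts after B ends — done with B.
D starts exactly when C ends (back-to-back, no overlap) — done with C.
E starts before D ends → D and E overlap.
F starts after D ends — done with D.
F starts after E ends — done with E.
G starts before F ends → F and G overlap.
H starts after F ends — done with F.
H starts after G ends — done with G.
I starts before H ends → H and I overlap.

B & C, D & E, F & G, H & I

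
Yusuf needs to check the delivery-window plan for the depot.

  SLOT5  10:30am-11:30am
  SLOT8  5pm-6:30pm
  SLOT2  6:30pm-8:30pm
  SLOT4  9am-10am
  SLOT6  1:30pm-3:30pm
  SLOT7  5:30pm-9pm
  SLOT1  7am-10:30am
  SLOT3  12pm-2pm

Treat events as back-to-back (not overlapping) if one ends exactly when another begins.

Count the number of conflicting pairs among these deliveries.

4

Check each pair: they overlap iff neither finishes before the other starts.
Sorted by start: SLOT1, SLOT4, SLOT5, SLOT3, SLOT6, SLOT8, SLOT7, SLOT2.
SLOT4 starts before SLOT1 ends → SLOT1 and SLOT4 overlap.
SLOT5 starts exactly when SLOT1 ends (back-to-back, no overlap), so SLOT1 has no further overlaps.
SLOT5 starts after SLOT4 ends, so SLOT4 has no further overlaps.
SLOT3 starts after SLOT5 ends, so SLOT5 has no further overlaps.
SLOT6 starts before SLOT3 ends → SLOT3 and SLOT6 overlap.
SLOT8 starts after SLOT3 ends, so SLOT3 has no further overlaps.
SLOT8 starts after SLOT6 ends, so SLOT6 has no further overlaps.
SLOT7 starts before SLOT8 ends → SLOT8 and SLOT7 overlap.
SLOT2 starts exactly when SLOT8 ends (back-to-back, no overlap).
SLOT2 starts before SLOT7 ends → SLOT7 and SLOT2 overlap.
Overlapping pairs: SLOT1 & SLOT4, SLOT2 & SLOT7, SLOT3 & SLOT6, SLOT7 & SLOT8 — 4 in total.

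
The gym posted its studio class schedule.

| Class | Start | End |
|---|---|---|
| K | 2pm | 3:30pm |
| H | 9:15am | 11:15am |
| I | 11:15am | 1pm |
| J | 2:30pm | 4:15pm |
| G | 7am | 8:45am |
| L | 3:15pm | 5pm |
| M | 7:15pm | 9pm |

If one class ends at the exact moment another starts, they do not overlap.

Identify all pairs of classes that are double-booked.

Sorted by start: G, H, I, K, J, L, M.
H starts after G ends — done with G.
I starts exactly when H ends (back-to-back, no overlap) — done with H.
K starts after I ends — done with I.
J starts before K ends → K and J overlap.
L starts before K ends → K and L overlap.
M starts after K ends.
L starts before J ends → J and L overlap.
M starts after J ends.
M starts after L ends.

J & K, J & L, K & L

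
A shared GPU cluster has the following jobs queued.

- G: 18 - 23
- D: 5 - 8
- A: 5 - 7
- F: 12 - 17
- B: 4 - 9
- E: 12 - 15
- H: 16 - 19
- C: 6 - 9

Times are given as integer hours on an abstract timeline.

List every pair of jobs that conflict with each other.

Check each pair: they overlap iff neither finishes before the other starts.
Sorted by start: B, A, D, C, E, F, H, G.
A starts before B ends → B and A overlap.
D starts before B ends → B and D overlap.
C starts before B ends → B and C overlap.
E starts after B ends, so B has no further overlaps.
D starts before A ends → A and D overlap.
C starts before A ends → A and C overlap.
E starts after A ends, so A has no further overlaps.
C starts before D ends → D and C overlap.
E starts after D ends, so D has no further overlaps.
E starts after C ends, so C has no further overlaps.
F starts before E ends → E and F overlap.
H starts after E ends, so E has no further overlaps.
H starts before F ends → F and H overlap.
G starts after F ends.
G starts before H ends → H and G overlap.

A & B, A & C, A & D, B & C, B & D, C & D, E & F, F & H, G & H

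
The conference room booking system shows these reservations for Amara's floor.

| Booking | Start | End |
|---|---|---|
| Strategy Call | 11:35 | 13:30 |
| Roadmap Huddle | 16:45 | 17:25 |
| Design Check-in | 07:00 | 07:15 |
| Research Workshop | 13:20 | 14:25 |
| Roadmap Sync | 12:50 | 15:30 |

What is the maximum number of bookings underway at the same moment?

Sort all start/end points and keep a running count:
07:00 start Design Check-in → 1
07:15 end Design Check-in → 0
11:35 start Strategy Call → 1
12:50 start Roadmap Sync → 2
13:20 start Research Workshop → 3
13:30 end Strategy Call → 2
14:25 end Research Workshop → 1
15:30 end Roadmap Sync → 0
16:45 start Roadmap Huddle → 1
17:25 end Roadmap Huddle → 0
Peak is 3, at 13:20 (Research Workshop, Roadmap Sync, Strategy Call).

3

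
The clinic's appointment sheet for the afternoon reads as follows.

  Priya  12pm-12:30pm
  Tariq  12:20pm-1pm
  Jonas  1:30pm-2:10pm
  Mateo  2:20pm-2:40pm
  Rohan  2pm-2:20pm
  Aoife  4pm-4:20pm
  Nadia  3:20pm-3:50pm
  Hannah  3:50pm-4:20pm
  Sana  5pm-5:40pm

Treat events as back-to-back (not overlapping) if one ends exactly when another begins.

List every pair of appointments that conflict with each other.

Sorted by start: Priya, Tariq, Jonas, Rohan, Mateo, Nadia, Hannah, Aoife, Sana.
Tariq starts before Priya ends → Priya and Tariq overlap.
Jonas starts after Priya ends, so Priya has no further overlaps.
Jonas starts after Tariq ends, so Tariq has no further overlaps.
Rohan starts before Jonas ends → Jonas and Rohan overlap.
Mateo starts after Jonas ends, so Jonas has no further overlaps.
Mateo starts exactly when Rohan ends (back-to-back, no overlap), so Rohan has no further overlaps.
Nadia starts after Mateo ends, so Mateo has no further overlaps.
Hannah starts exactly when Nadia ends (back-to-back, no overlap), so Nadia has no further overlaps.
Aoife starts before Hannah ends → Hannah and Aoife overlap.
Sana starts after Hannah ends.
Sana starts after Aoife ends.

Aoife & Hannah, Jonas & Rohan, Priya & Tariq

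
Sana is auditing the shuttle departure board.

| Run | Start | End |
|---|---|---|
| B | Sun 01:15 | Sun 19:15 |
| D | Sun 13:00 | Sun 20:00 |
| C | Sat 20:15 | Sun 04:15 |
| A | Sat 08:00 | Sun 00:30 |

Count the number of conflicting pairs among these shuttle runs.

3

Sorted by start: A, C, B, D.
C starts before A ends → A and C overlap.
B starts after A ends, so nothing later overlaps A either.
B starts before C ends → C and B overlap.
D starts after C ends.
D starts before B ends → B and D overlap.
Overlapping pairs: A & C, B & C, B & D — 3 in total.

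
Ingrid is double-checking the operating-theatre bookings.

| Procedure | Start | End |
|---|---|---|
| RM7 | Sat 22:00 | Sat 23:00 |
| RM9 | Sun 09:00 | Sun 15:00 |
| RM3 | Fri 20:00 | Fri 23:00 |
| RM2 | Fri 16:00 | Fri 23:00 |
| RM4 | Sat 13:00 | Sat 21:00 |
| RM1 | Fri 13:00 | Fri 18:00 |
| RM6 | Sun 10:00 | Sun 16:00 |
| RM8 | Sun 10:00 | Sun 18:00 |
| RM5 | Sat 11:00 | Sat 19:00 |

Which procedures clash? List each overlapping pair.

Check each pair: they overlap iff neither finishes before the other starts.
Sorted by start: RM1, RM2, RM3, RM5, RM4, RM7, RM9, RM6, RM8.
RM2 starts before RM1 ends → RM1 and RM2 overlap.
RM3 starts after RM1 ends; RM1 is clear from here.
RM3 starts before RM2 ends → RM2 and RM3 overlap.
RM5 starts after RM2 ends; RM2 is clear from here.
RM5 starts after RM3 ends; RM3 is clear from here.
RM4 starts before RM5 ends → RM5 and RM4 overlap.
RM7 starts after RM5 ends; RM5 is clear from here.
RM7 starts after RM4 ends; RM4 is clear from here.
RM9 starts after RM7 ends; RM7 is clear from here.
RM6 starts before RM9 ends → RM9 and RM6 overlap.
RM8 starts before RM9 ends → RM9 and RM8 overlap.
RM8 starts before RM6 ends → RM6 and RM8 overlap.

RM1 & RM2, RM2 & RM3, RM4 & RM5, RM6 & RM8, RM6 & RM9, RM8 & RM9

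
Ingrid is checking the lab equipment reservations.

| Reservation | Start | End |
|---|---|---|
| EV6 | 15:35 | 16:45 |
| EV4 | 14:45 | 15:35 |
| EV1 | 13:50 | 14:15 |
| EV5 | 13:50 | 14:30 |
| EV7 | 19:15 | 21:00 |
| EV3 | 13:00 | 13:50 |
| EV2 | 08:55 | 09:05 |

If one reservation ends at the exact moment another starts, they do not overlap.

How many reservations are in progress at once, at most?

Sort all start/end points and keep a running count:
08:55 start EV2 → 1
09:05 end EV2 → 0
13:00 start EV3 → 1
13:50 end EV3 → 0
13:50 start EV1 → 1
13:50 start EV5 → 2
14:15 end EV1 → 1
14:30 end EV5 → 0
14:45 start EV4 → 1
15:35 end EV4 → 0
15:35 start EV6 → 1
16:45 end EV6 → 0
19:15 start EV7 → 1
21:00 end EV7 → 0
Peak is 2, at 13:50 (EV1, EV5).

2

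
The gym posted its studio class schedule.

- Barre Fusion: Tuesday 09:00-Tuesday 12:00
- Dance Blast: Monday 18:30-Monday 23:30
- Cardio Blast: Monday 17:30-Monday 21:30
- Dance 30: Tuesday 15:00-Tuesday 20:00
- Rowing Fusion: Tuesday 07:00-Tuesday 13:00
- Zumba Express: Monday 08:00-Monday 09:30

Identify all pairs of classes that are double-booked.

Check each pair: they overlap iff neither finishes before the other starts.
Sorted by start: Zumba Express, Cardio Blast, Dance Blast, Rowing Fusion, Barre Fusion, Dance 30.
Cardio Blast starts after Zumba Express ends — done with Zumba Express.
Dance Blast starts before Cardio Blast ends → Cardio Blast and Dance Blast overlap.
Rowing Fusion starts after Cardio Blast ends — done with Cardio Blast.
Rowing Fusion starts after Dance Blast ends — done with Dance Blast.
Barre Fusion starts before Rowing Fusion ends → Rowing Fusion and Barre Fusion overlap.
Dance 30 starts after Rowing Fusion ends.
Dance 30 starts after Barre Fusion ends.

Barre Fusion & Rowing Fusion, Cardio Blast & Dance Blast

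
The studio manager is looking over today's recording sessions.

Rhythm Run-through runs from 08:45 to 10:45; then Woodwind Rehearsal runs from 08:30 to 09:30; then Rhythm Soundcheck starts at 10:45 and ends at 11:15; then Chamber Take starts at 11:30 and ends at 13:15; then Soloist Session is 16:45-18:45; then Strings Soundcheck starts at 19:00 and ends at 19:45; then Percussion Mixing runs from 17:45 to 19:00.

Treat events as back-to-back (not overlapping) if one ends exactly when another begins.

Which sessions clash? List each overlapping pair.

Percussion Mixing & Soloist Session, Rhythm Run-through & Woodwind Rehearsal

Sorted by start: Woodwind Rehearsal, Rhythm Run-through, Rhythm Soundcheck, Chamber Take, Soloist Session, Percussion Mixing, Strings Soundcheck.
Rhythm Run-through starts before Woodwind Rehearsal ends → Woodwind Rehearsal and Rhythm Run-through overlap.
Rhythm Soundcheck starts after Woodwind Rehearsal ends — done with Woodwind Rehearsal.
Rhythm Soundcheck starts exactly when Rhythm Run-through ends (back-to-back, no overlap) — done with Rhythm Run-through.
Chamber Take starts after Rhythm Soundcheck ends — done with Rhythm Soundcheck.
Soloist Session starts after Chamber Take ends — done with Chamber Take.
Percussion Mixing starts before Soloist Session ends → Soloist Session and Percussion Mixing overlap.
Strings Soundcheck starts after Soloist Session ends.
Strings Soundcheck starts exactly when Percussion Mixing ends (back-to-back, no overlap).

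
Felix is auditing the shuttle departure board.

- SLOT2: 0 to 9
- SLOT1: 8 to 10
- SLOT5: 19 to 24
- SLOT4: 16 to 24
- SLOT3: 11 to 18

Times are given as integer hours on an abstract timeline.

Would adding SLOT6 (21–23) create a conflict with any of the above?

SLOT2: ends 9 at or before SLOT6 starts 21 → clear.
SLOT1: ends 10 at or before SLOT6 starts 21 → clear.
SLOT3: ends 18 at or before SLOT6 starts 21 → clear.
SLOT4: starts 16 before SLOT6 ends 23, and ends 24 after SLOT6 starts 21 → overlap.
SLOT5: starts 19 before SLOT6 ends 23, and ends 24 after SLOT6 starts 21 → overlap.
SLOT6 overlaps SLOT4, SLOT5.

Yes — it overlaps SLOT4, SLOT5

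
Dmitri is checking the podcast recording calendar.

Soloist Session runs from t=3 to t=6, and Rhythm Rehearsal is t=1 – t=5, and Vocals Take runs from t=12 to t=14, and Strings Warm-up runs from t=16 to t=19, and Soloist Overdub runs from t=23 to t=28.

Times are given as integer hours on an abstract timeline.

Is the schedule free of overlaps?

Two intervals overlap when each starts before the other ends.
Sorted by start: Rhythm Rehearsal, Soloist Session, Vocals Take, Strings Warm-up, Soloist Overdub.
Soloist Session starts before Rhythm Rehearsal ends → Rhythm Rehearsal and Soloist Session overlap.
That's a conflict, so the schedule is not conflict-free.

No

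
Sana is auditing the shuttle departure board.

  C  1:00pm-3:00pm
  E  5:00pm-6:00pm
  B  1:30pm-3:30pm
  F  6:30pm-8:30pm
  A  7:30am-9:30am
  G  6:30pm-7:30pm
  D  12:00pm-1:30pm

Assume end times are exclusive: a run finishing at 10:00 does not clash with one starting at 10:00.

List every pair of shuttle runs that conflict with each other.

Two intervals overlap when each starts before the other ends.
Sorted by start: A, D, C, B, E, F, G.
D starts after A ends, so nothing later overlaps A either.
C starts before D ends → D and C overlap.
B starts exactly when D ends (back-to-back, no overlap), so nothing later overlaps D either.
B starts before C ends → C and B overlap.
E starts after C ends, so nothing later overlaps C either.
E starts after B ends, so nothing later overlaps B either.
F starts after E ends, so nothing later overlaps E either.
G starts before F ends → F and G overlap.

B & C, C & D, F & G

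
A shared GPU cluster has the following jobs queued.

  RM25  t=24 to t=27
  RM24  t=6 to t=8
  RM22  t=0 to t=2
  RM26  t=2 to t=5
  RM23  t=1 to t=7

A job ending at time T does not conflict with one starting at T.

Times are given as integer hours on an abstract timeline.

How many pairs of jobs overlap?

Sorted by start: RM22, RM23, RM26, RM24, RM25.
RM23 starts before RM22 ends → RM22 and RM23 overlap.
RM26 starts exactly when RM22 ends (back-to-back, no overlap), so RM22 has no further overlaps.
RM26 starts before RM23 ends → RM23 and RM26 overlap.
RM24 starts before RM23 ends → RM23 and RM24 overlap.
RM25 starts after RM23 ends.
RM24 starts after RM26 ends, so RM26 has no further overlaps.
RM25 starts after RM24 ends.
Overlapping pairs: RM22 & RM23, RM23 & RM24, RM23 & RM26 — 3 in total.

3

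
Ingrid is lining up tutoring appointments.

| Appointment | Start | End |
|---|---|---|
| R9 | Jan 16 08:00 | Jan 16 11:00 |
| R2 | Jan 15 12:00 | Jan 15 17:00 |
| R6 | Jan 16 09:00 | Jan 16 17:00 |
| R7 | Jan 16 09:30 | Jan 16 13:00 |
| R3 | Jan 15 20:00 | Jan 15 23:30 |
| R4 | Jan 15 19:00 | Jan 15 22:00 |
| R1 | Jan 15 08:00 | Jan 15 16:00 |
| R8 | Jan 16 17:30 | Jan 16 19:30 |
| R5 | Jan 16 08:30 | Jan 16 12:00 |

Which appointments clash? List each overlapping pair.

Sorted by start: R1, R2, R4, R3, R9, R5, R6, R7, R8.
R2 starts before R1 ends → R1 and R2 overlap.
R4 starts after R1 ends, so nothing later overlaps R1 either.
R4 starts after R2 ends, so nothing later overlaps R2 either.
R3 starts before R4 ends → R4 and R3 overlap.
R9 starts after R4 ends, so nothing later overlaps R4 either.
R9 starts after R3 ends, so nothing later overlaps R3 either.
R5 starts before R9 ends → R9 and R5 overlap.
R6 starts before R9 ends → R9 and R6 overlap.
R7 starts before R9 ends → R9 and R7 overlap.
R8 starts after R9 ends.
R6 starts before R5 ends → R5 and R6 overlap.
R7 starts before R5 ends → R5 and R7 overlap.
R8 starts after R5 ends.
R7 starts before R6 ends → R6 and R7 overlap.
R8 starts after R6 ends.
R8 starts after R7 ends.

R1 & R2, R3 & R4, R5 & R6, R5 & R7, R5 & R9, R6 & R7, R6 & R9, R7 & R9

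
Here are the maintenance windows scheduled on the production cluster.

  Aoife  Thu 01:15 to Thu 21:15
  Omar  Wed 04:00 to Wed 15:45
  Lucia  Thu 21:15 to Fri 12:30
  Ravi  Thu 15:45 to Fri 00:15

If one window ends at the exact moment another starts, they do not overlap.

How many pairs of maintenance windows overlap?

2

Sorted by start: Omar, Aoife, Ravi, Lucia.
Aoife starts after Omar ends — done with Omar.
Ravi starts before Aoife ends → Aoife and Ravi overlap.
Lucia starts exactly when Aoife ends (back-to-back, no overlap).
Lucia starts before Ravi ends → Ravi and Lucia overlap.
Overlapping pairs: Aoife & Ravi, Lucia & Ravi — 2 in total.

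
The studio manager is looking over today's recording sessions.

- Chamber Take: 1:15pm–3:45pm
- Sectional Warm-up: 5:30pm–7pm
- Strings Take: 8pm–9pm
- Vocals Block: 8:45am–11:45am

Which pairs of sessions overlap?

no overlapping pairs

Sorted by start: Vocals Block, Chamber Take, Sectional Warm-up, Strings Take.
Chamber Take starts after Vocals Block ends, so Vocals Block has no further overlaps.
Sectional Warm-up starts after Chamber Take ends, so Chamber Take has no further overlaps.
Strings Take starts after Sectional Warm-up ends.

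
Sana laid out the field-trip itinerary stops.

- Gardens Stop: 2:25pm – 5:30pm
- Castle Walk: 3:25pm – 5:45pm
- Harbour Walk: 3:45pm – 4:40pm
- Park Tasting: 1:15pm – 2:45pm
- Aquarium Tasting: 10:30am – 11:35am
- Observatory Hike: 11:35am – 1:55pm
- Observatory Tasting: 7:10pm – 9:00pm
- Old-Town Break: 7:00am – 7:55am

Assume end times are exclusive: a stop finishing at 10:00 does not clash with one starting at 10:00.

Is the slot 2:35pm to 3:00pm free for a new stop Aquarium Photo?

No — it overlaps Gardens Stop, Park Tasting

Old-Town Break: ends 7:55am at or before Aquarium Photo starts 2:35pm → clear.
Aquarium Tasting: ends 11:35am at or before Aquarium Photo starts 2:35pm → clear.
Observatory Hike: ends 1:55pm at or before Aquarium Photo starts 2:35pm → clear.
Park Tasting: starts 1:15pm before Aquarium Photo ends 3:00pm, and ends 2:45pm after Aquarium Photo starts 2:35pm → overlap.
Gardens Stop: starts 2:25pm before Aquarium Photo ends 3:00pm, and ends 5:30pm after Aquarium Photo starts 2:35pm → overlap.
Castle Walk: starts 3:25pm at or after Aquarium Photo ends 3:00pm → clear.
Harbour Walk: starts 3:45pm at or after Aquarium Photo ends 3:00pm → clear.
Observatory Tasting: starts 7:10pm at or after Aquarium Photo ends 3:00pm → clear.
Aquarium Photo overlaps Gardens Stop, Park Tasting.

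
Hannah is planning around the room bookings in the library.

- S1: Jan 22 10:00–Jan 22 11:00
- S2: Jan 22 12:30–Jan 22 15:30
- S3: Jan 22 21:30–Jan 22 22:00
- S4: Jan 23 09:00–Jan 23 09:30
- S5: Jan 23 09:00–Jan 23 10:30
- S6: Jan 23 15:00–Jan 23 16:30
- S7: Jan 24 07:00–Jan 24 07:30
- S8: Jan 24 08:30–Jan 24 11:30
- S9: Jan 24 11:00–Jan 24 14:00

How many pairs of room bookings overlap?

2

Check each pair: they overlap iff neither finishes before the other starts.
Sorted by start: S1, S2, S3, S4, S5, S6, S7, S8, S9.
S2 starts after S1 ends, so S1 has no further overlaps.
S3 starts after S2 ends, so S2 has no further overlaps.
S4 starts after S3 ends, so S3 has no further overlaps.
S5 starts before S4 ends → S4 and S5 overlap.
S6 starts after S4 ends, so S4 has no further overlaps.
S6 starts after S5 ends, so S5 has no further overlaps.
S7 starts after S6 ends, so S6 has no further overlaps.
S8 starts after S7 ends, so S7 has no further overlaps.
S9 starts before S8 ends → S8 and S9 overlap.
Overlapping pairs: S4 & S5, S8 & S9 — 2 in total.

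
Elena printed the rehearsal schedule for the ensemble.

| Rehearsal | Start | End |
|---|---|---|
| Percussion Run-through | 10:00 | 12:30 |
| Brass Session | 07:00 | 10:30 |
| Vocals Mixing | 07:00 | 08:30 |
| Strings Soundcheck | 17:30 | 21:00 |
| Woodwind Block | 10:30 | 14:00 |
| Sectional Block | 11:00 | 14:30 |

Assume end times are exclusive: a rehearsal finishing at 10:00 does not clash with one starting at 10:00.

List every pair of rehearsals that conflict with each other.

Sorted by start: Vocals Mixing, Brass Session, Percussion Run-through, Woodwind Block, Sectional Block, Strings Soundcheck.
Brass Session starts before Vocals Mixing ends → Vocals Mixing and Brass Session overlap.
Percussion Run-through starts after Vocals Mixing ends, so nothing later overlaps Vocals Mixing either.
Percussion Run-through starts before Brass Session ends → Brass Session and Percussion Run-through overlap.
Woodwind Block starts exactly when Brass Session ends (back-to-back, no overlap), so nothing later overlaps Brass Session either.
Woodwind Block starts before Percussion Run-through ends → Percussion Run-through and Woodwind Block overlap.
Sectional Block starts before Percussion Run-through ends → Percussion Run-through and Sectional Block overlap.
Strings Soundcheck starts after Percussion Run-through ends.
Sectional Block starts before Woodwind Block ends → Woodwind Block and Sectional Block overlap.
Strings Soundcheck starts after Woodwind Block ends.
Strings Soundcheck starts after Sectional Block ends.

Brass Session & Percussion Run-through, Brass Session & Vocals Mixing, Percussion Run-through & Sectional Block, Percussion Run-through & Woodwind Block, Sectional Block & Woodwind Block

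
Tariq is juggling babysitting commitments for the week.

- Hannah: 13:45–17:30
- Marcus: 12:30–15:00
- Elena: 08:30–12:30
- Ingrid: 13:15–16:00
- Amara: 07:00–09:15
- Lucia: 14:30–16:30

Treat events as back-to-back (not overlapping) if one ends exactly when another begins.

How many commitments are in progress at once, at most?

Walk through starts and ends in time order (an end at T is processed before a start at T):
07:00 start Amara → 1
08:30 start Elena → 2
09:15 end Amara → 1
12:30 end Elena → 0
12:30 start Marcus → 1
13:15 start Ingrid → 2
13:45 start Hannah → 3
14:30 start Lucia → 4
15:00 end Marcus → 3
16:00 end Ingrid → 2
16:30 end Lucia → 1
17:30 end Hannah → 0
Peak is 4, at 14:30 (Hannah, Ingrid, Lucia, Marcus).

4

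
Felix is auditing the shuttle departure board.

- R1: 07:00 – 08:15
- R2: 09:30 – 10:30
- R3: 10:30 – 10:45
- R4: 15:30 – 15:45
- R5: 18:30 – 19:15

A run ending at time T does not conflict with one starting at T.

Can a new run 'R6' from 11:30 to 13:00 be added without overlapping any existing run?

Yes — the slot is free

R1: ends 08:15 at or before R6 starts 11:30 → clear.
R2: ends 10:30 at or before R6 starts 11:30 → clear.
R3: ends 10:45 at or before R6 starts 11:30 → clear.
R4: starts 15:30 at or after R6 ends 13:00 → clear.
R5: starts 18:30 at or after R6 ends 13:00 → clear.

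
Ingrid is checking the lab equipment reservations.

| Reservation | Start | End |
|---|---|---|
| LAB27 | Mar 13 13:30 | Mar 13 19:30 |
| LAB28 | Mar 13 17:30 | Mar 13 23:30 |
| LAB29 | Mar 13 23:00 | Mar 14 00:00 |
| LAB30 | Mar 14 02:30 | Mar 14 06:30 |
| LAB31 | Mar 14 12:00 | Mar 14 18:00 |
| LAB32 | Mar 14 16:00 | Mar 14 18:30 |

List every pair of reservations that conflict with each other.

LAB27 & LAB28, LAB28 & LAB29, LAB31 & LAB32

Sorted by start: LAB27, LAB28, LAB29, LAB30, LAB31, LAB32.
LAB28 starts before LAB27 ends → LAB27 and LAB28 overlap.
LAB29 starts after LAB27 ends; LAB27 is clear from here.
LAB29 starts before LAB28 ends → LAB28 and LAB29 overlap.
LAB30 starts after LAB28 ends; LAB28 is clear from here.
LAB30 starts after LAB29 ends; LAB29 is clear from here.
LAB31 starts after LAB30 ends; LAB30 is clear from here.
LAB32 starts before LAB31 ends → LAB31 and LAB32 overlap.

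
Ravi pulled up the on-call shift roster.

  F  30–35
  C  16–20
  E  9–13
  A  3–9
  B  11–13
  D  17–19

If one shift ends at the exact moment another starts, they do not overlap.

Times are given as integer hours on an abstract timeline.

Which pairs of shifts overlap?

Sorted by start: A, E, B, C, D, F.
E starts exactly when A ends (back-to-back, no overlap); A is clear from here.
B starts before E ends → E and B overlap.
C starts after E ends; E is clear from here.
C starts after B ends; B is clear from here.
D starts before C ends → C and D overlap.
F starts after C ends.
F starts after D ends.

B & E, C & D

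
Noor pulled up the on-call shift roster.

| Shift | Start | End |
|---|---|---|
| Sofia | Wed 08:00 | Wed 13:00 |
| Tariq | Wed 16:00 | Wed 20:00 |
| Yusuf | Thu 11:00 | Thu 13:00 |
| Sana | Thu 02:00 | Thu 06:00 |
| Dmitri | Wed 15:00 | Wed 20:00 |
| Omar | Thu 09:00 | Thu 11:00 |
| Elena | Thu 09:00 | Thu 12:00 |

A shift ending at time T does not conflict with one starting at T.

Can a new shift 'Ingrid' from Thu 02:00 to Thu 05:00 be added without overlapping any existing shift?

Sofia: ends Wed 13:00 at or before Ingrid starts Thu 02:00 → clear.
Dmitri: ends Wed 20:00 at or before Ingrid starts Thu 02:00 → clear.
Tariq: ends Wed 20:00 at or before Ingrid starts Thu 02:00 → clear.
Sana: starts Thu 02:00 before Ingrid ends Thu 05:00, and ends Thu 06:00 after Ingrid starts Thu 02:00 → overlap.
Elena: starts Thu 09:00 at or after Ingrid ends Thu 05:00 → clear.
Omar: starts Thu 09:00 at or after Ingrid ends Thu 05:00 → clear.
Yusuf: starts Thu 11:00 at or after Ingrid ends Thu 05:00 → clear.
Ingrid overlaps Sana.

No — it overlaps Sana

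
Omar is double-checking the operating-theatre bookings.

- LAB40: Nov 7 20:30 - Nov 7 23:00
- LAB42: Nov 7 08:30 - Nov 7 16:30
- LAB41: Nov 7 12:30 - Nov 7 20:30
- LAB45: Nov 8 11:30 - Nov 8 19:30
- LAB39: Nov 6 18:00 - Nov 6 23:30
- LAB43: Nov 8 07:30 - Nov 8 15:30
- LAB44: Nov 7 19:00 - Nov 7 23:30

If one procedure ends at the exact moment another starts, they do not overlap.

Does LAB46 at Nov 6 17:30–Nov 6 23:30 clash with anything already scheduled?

LAB39: starts Nov 6 18:00 before LAB46 ends Nov 6 23:30, and ends Nov 6 23:30 after LAB46 starts Nov 6 17:30 → overlap.
LAB42: starts Nov 7 08:30 at or after LAB46 ends Nov 6 23:30 → clear.
LAB41: starts Nov 7 12:30 at or after LAB46 ends Nov 6 23:30 → clear.
LAB44: starts Nov 7 19:00 at or after LAB46 ends Nov 6 23:30 → clear.
LAB40: starts Nov 7 20:30 at or after LAB46 ends Nov 6 23:30 → clear.
LAB43: starts Nov 8 07:30 at or after LAB46 ends Nov 6 23:30 → clear.
LAB45: starts Nov 8 11:30 at or after LAB46 ends Nov 6 23:30 → clear.
LAB46 overlaps LAB39.

Yes — it overlaps LAB39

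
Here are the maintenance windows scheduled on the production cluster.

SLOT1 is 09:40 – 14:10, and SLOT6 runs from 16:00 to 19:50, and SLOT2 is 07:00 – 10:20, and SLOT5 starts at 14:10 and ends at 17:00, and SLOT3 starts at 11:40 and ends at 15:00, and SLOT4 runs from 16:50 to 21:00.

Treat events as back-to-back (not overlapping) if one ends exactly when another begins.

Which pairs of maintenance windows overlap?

SLOT1 & SLOT2, SLOT1 & SLOT3, SLOT3 & SLOT5, SLOT4 & SLOT5, SLOT4 & SLOT6, SLOT5 & SLOT6

Two intervals overlap when each starts before the other ends.
Sorted by start: SLOT2, SLOT1, SLOT3, SLOT5, SLOT6, SLOT4.
SLOT1 starts before SLOT2 ends → SLOT2 and SLOT1 overlap.
SLOT3 starts after SLOT2 ends, so nothing later overlaps SLOT2 either.
SLOT3 starts before SLOT1 ends → SLOT1 and SLOT3 overlap.
SLOT5 starts exactly when SLOT1 ends (back-to-back, no overlap), so nothing later overlaps SLOT1 either.
SLOT5 starts before SLOT3 ends → SLOT3 and SLOT5 overlap.
SLOT6 starts after SLOT3 ends, so nothing later overlaps SLOT3 either.
SLOT6 starts before SLOT5 ends → SLOT5 and SLOT6 overlap.
SLOT4 starts before SLOT5 ends → SLOT5 and SLOT4 overlap.
SLOT4 starts before SLOT6 ends → SLOT6 and SLOT4 overlap.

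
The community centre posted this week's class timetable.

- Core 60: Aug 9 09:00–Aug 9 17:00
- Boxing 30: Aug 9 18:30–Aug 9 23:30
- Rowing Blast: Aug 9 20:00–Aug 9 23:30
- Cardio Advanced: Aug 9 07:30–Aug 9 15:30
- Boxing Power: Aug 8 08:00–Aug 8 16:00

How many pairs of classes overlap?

2

Sorted by start: Boxing Power, Cardio Advanced, Core 60, Boxing 30, Rowing Blast.
Cardio Advanced starts after Boxing Power ends; Boxing Power is clear from here.
Core 60 starts before Cardio Advanced ends → Cardio Advanced and Core 60 overlap.
Boxing 30 starts after Cardio Advanced ends; Cardio Advanced is clear from here.
Boxing 30 starts after Core 60 ends; Core 60 is clear from here.
Rowing Blast starts before Boxing 30 ends → Boxing 30 and Rowing Blast overlap.
Overlapping pairs: Boxing 30 & Rowing Blast, Cardio Advanced & Core 60 — 2 in total.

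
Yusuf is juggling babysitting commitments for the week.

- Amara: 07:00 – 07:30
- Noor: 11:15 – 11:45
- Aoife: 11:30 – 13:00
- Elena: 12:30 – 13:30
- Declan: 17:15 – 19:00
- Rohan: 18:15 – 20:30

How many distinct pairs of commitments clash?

3

Sorted by start: Amara, Noor, Aoife, Elena, Declan, Rohan.
Noor starts after Amara ends; Amara is clear from here.
Aoife starts before Noor ends → Noor and Aoife overlap.
Elena starts after Noor ends; Noor is clear from here.
Elena starts before Aoife ends → Aoife and Elena overlap.
Declan starts after Aoife ends; Aoife is clear from here.
Declan starts after Elena ends; Elena is clear from here.
Rohan starts before Declan ends → Declan and Rohan overlap.
Overlapping pairs: Aoife & Elena, Aoife & Noor, Declan & Rohan — 3 in total.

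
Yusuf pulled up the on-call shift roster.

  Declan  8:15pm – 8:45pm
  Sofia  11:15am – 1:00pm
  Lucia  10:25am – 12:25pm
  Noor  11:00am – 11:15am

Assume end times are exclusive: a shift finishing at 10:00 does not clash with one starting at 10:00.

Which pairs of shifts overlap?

Lucia & Noor, Lucia & Sofia

Sorted by start: Lucia, Noor, Sofia, Declan.
Noor starts before Lucia ends → Lucia and Noor overlap.
Sofia starts before Lucia ends → Lucia and Sofia overlap.
Declan starts after Lucia ends.
Sofia starts exactly when Noor ends (back-to-back, no overlap), so Noor has no further overlaps.
Declan starts after Sofia ends.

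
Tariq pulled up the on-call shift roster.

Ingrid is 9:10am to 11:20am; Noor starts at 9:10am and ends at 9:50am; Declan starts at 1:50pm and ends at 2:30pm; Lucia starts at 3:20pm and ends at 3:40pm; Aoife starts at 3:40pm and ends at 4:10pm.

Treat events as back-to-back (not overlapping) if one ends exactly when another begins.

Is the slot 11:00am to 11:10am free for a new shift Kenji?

No — it overlaps Ingrid

Ingrid: starts 9:10am before Kenji ends 11:10am, and ends 11:20am after Kenji starts 11:00am → overlap.
Noor: ends 9:50am at or before Kenji starts 11:00am → clear.
Declan: starts 1:50pm at or after Kenji ends 11:10am → clear.
Lucia: starts 3:20pm at or after Kenji ends 11:10am → clear.
Aoife: starts 3:40pm at or after Kenji ends 11:10am → clear.
Kenji overlaps Ingrid.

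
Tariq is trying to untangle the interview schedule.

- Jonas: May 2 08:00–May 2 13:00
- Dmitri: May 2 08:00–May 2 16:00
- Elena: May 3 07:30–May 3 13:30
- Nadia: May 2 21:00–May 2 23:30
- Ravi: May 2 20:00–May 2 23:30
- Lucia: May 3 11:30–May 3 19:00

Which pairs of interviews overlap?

Dmitri & Jonas, Elena & Lucia, Nadia & Ravi

Sorted by start: Jonas, Dmitri, Ravi, Nadia, Elena, Lucia.
Dmitri starts before Jonas ends → Jonas and Dmitri overlap.
Ravi starts after Jonas ends, so nothing later overlaps Jonas either.
Ravi starts after Dmitri ends, so nothing later overlaps Dmitri either.
Nadia starts before Ravi ends → Ravi and Nadia overlap.
Elena starts after Ravi ends, so nothing later overlaps Ravi either.
Elena starts after Nadia ends, so nothing later overlaps Nadia either.
Lucia starts before Elena ends → Elena and Lucia overlap.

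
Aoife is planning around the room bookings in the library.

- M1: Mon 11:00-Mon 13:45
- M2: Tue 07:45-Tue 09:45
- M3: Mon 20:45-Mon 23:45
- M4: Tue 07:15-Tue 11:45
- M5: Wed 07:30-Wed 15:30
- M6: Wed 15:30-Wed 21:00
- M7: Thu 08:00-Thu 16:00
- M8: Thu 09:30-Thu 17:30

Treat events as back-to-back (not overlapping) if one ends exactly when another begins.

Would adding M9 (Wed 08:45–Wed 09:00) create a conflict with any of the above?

Yes — it overlaps M5

M1: ends Mon 13:45 at or before M9 starts Wed 08:45 → clear.
M3: ends Mon 23:45 at or before M9 starts Wed 08:45 → clear.
M4: ends Tue 11:45 at or before M9 starts Wed 08:45 → clear.
M2: ends Tue 09:45 at or before M9 starts Wed 08:45 → clear.
M5: starts Wed 07:30 before M9 ends Wed 09:00, and ends Wed 15:30 after M9 starts Wed 08:45 → overlap.
M6: starts Wed 15:30 at or after M9 ends Wed 09:00 → clear.
M7: starts Thu 08:00 at or after M9 ends Wed 09:00 → clear.
M8: starts Thu 09:30 at or after M9 ends Wed 09:00 → clear.
M9 overlaps M5.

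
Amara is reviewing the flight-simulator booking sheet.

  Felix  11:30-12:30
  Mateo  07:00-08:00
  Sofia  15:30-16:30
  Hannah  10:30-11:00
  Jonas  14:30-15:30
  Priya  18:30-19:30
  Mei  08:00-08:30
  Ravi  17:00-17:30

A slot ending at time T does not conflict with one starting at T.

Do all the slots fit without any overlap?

Yes

Sorted by start: Mateo, Mei, Hannah, Felix, Jonas, Sofia, Ravi, Priya.
Mei starts exactly when Mateo ends (back-to-back, no overlap); Mateo is clear from here.
Hannah starts after Mei ends; Mei is clear from here.
Felix starts after Hannah ends; Hannah is clear from here.
Jonas starts after Felix ends; Felix is clear from here.
Sofia starts exactly when Jonas ends (back-to-back, no overlap); Jonas is clear from here.
Ravi starts after Sofia ends; Sofia is clear from here.
Priya starts after Ravi ends.
Every pair is clear; the schedule has no overlaps.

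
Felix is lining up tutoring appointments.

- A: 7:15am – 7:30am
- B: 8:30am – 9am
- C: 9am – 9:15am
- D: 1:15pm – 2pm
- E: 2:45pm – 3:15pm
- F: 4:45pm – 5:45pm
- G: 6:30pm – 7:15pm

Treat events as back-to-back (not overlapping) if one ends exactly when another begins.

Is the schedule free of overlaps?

Sorted by start: A, B, C, D, E, F, G.
B starts after A ends, so nothing later overlaps A either.
C starts exactly when B ends (back-to-back, no overlap), so nothing later overlaps B either.
D starts after C ends, so nothing later overlaps C either.
E starts after D ends, so nothing later overlaps D either.
F starts after E ends, so nothing later overlaps E either.
G starts after F ends.
Every pair is clear; the schedule has no overlaps.

Yes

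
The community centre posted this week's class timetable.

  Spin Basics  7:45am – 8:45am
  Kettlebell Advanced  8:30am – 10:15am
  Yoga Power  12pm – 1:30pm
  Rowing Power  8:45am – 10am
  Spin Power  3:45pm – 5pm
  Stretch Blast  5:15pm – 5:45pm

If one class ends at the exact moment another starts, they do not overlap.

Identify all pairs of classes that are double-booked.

Sorted by start: Spin Basics, Kettlebell Advanced, Rowing Power, Yoga Power, Spin Power, Stretch Blast.
Kettlebell Advanced starts before Spin Basics ends → Spin Basics and Kettlebell Advanced overlap.
Rowing Power starts exactly when Spin Basics ends (back-to-back, no overlap) — done with Spin Basics.
Rowing Power starts before Kettlebell Advanced ends → Kettlebell Advanced and Rowing Power overlap.
Yoga Power starts after Kettlebell Advanced ends — done with Kettlebell Advanced.
Yoga Power starts after Rowing Power ends — done with Rowing Power.
Spin Power starts after Yoga Power ends — done with Yoga Power.
Stretch Blast starts after Spin Power ends.

Kettlebell Advanced & Rowing Power, Kettlebell Advanced & Spin Basics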